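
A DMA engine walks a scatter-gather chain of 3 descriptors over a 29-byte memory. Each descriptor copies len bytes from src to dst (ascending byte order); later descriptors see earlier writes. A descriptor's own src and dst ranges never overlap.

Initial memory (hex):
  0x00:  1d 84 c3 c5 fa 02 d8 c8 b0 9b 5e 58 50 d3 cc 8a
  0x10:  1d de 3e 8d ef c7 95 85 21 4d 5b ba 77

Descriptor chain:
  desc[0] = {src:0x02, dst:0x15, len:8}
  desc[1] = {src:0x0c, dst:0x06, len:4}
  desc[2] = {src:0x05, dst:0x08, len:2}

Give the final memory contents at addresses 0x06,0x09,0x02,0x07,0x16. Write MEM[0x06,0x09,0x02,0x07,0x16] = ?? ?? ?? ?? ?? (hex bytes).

MEM[0x06,0x09,0x02,0x07,0x16] = 50 50 c3 d3 c5

[0] 0x02->0x15 len=8 : c3 c5 fa 02 d8 c8 b0 9b
[1] 0x0c->0x06 len=4 : 50 d3 cc 8a
[2] 0x05->0x08 len=2 : 02 50
query mem[0x06]=0x50, mem[0x09]=0x50, mem[0x02]=0xc3, mem[0x07]=0xd3, mem[0x16]=0xc5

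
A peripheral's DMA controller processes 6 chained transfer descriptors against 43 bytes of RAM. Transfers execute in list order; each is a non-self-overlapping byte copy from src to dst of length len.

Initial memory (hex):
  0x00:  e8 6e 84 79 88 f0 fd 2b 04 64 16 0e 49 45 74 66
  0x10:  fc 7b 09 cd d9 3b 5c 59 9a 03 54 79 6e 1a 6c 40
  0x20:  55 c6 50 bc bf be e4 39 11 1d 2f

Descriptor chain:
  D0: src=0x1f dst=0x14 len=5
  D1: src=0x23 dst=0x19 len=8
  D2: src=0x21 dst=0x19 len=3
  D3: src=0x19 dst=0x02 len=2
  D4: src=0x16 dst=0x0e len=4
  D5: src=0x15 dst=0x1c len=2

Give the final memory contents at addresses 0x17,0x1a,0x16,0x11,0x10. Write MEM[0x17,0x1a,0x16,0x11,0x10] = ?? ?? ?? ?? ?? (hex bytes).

MEM[0x17,0x1a,0x16,0x11,0x10] = 50 50 c6 c6 bc

[0] 0x1f->0x14 len=5 : 40 55 c6 50 bc
[1] 0x23->0x19 len=8 : bc bf be e4 39 11 1d 2f
[2] 0x21->0x19 len=3 : c6 50 bc
[3] 0x19->0x02 len=2 : c6 50
[4] 0x16->0x0e len=4 : c6 50 bc c6
[5] 0x15->0x1c len=2 : 55 c6
query mem[0x17]=0x50, mem[0x1a]=0x50, mem[0x16]=0xc6, mem[0x11]=0xc6, mem[0x10]=0xbc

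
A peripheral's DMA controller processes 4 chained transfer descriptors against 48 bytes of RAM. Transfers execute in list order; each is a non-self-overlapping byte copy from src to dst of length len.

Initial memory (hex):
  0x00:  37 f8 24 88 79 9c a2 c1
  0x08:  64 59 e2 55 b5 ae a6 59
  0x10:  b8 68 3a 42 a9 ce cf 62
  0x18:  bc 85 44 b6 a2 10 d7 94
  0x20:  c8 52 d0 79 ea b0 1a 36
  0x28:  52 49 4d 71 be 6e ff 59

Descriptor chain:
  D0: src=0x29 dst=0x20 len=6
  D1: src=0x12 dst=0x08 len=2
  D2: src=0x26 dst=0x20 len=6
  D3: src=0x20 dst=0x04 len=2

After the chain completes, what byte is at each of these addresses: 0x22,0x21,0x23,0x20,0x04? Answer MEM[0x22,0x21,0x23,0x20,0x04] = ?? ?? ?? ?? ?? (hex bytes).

MEM[0x22,0x21,0x23,0x20,0x04] = 52 36 49 1a 1a

#0 dst[0x20+6] := {0x49,0x4d,0x71,0xbe,0x6e,0xff}
#1 dst[0x08+2] := {0x3a,0x42}
#2 dst[0x20+6] := {0x1a,0x36,0x52,0x49,0x4d,0x71}
#3 dst[0x04+2] := {0x1a,0x36}
query mem[0x22]=0x52, mem[0x21]=0x36, mem[0x23]=0x49, mem[0x20]=0x1a, mem[0x04]=0x1a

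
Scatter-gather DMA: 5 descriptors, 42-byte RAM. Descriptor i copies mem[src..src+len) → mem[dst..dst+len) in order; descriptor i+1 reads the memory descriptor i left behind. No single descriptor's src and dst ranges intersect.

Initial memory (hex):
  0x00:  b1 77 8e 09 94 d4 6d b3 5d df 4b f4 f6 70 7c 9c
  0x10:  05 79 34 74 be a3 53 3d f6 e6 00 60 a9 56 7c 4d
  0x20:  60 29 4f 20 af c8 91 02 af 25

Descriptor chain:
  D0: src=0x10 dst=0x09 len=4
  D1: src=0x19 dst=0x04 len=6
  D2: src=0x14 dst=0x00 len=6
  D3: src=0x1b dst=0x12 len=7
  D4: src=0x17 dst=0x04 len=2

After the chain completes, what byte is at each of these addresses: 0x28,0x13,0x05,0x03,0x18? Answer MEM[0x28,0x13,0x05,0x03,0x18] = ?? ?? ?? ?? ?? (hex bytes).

D0: mem[0x09..0x0c] <- [05 79 34 74]
D1: mem[0x04..0x09] <- [e6 00 60 a9 56 7c]
D2: mem[0x00..0x05] <- [be a3 53 3d f6 e6]
D3: mem[0x12..0x18] <- [60 a9 56 7c 4d 60 29]
D4: mem[0x04..0x05] <- [60 29]
query mem[0x28]=0xaf, mem[0x13]=0xa9, mem[0x05]=0x29, mem[0x03]=0x3d, mem[0x18]=0x29

MEM[0x28,0x13,0x05,0x03,0x18] = af a9 29 3d 29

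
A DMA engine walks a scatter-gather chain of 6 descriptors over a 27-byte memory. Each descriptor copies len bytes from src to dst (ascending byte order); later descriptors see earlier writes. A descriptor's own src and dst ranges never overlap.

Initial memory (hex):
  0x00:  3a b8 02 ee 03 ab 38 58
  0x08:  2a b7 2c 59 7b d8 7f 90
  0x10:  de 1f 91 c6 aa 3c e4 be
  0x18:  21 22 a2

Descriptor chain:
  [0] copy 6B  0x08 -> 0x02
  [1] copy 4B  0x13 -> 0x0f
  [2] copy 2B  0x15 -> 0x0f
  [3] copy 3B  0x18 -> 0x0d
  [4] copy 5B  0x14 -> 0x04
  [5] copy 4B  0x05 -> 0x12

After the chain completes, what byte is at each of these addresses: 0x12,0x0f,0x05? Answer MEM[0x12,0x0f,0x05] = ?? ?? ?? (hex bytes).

MEM[0x12,0x0f,0x05] = 3c a2 3c

D0: mem[0x02..0x07] <- [2a b7 2c 59 7b d8]
D1: mem[0x0f..0x12] <- [c6 aa 3c e4]
D2: mem[0x0f..0x10] <- [3c e4]
D3: mem[0x0d..0x0f] <- [21 22 a2]
D4: mem[0x04..0x08] <- [aa 3c e4 be 21]
D5: mem[0x12..0x15] <- [3c e4 be 21]
query mem[0x12]=0x3c, mem[0x0f]=0xa2, mem[0x05]=0x3c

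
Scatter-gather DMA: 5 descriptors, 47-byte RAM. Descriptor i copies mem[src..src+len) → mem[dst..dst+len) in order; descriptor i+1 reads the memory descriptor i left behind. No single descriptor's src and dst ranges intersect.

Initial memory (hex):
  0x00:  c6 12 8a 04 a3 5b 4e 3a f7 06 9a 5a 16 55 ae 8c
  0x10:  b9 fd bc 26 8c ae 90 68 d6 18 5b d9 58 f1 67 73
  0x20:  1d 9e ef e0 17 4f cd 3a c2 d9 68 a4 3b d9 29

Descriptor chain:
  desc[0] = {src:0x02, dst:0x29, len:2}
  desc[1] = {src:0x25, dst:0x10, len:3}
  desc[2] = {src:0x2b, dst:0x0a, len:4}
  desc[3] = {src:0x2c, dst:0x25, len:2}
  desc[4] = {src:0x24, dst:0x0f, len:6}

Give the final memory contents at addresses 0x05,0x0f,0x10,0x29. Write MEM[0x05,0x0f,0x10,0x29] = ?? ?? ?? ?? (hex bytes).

MEM[0x05,0x0f,0x10,0x29] = 5b 17 3b 8a

  after D0: wrote 2B at 0x29 = 8a04
  after D1: wrote 3B at 0x10 = 4fcd3a
  after D2: wrote 4B at 0x0a = a43bd929
  after D3: wrote 2B at 0x25 = 3bd9
  after D4: wrote 6B at 0x0f = 173bd93ac28a
query mem[0x05]=0x5b, mem[0x0f]=0x17, mem[0x10]=0x3b, mem[0x29]=0x8a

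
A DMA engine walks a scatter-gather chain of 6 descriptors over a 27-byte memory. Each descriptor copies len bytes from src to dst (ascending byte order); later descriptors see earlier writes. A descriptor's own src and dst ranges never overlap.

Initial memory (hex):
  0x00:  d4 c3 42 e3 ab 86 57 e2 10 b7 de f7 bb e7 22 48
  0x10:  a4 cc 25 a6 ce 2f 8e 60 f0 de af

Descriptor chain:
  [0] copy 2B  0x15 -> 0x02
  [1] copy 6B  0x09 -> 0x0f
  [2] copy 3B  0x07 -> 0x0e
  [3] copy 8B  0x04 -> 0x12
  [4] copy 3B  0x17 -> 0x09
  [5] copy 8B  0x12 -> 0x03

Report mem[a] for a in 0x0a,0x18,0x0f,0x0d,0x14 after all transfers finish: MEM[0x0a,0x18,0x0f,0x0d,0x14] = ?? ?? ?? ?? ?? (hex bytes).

MEM[0x0a,0x18,0x0f,0x0d,0x14] = f7 de 10 e7 57

#0 dst[0x02+2] := {0x2f,0x8e}
#1 dst[0x0f+6] := {0xb7,0xde,0xf7,0xbb,0xe7,0x22}
#2 dst[0x0e+3] := {0xe2,0x10,0xb7}
#3 dst[0x12+8] := {0xab,0x86,0x57,0xe2,0x10,0xb7,0xde,0xf7}
#4 dst[0x09+3] := {0xb7,0xde,0xf7}
#5 dst[0x03+8] := {0xab,0x86,0x57,0xe2,0x10,0xb7,0xde,0xf7}
query mem[0x0a]=0xf7, mem[0x18]=0xde, mem[0x0f]=0x10, mem[0x0d]=0xe7, mem[0x14]=0x57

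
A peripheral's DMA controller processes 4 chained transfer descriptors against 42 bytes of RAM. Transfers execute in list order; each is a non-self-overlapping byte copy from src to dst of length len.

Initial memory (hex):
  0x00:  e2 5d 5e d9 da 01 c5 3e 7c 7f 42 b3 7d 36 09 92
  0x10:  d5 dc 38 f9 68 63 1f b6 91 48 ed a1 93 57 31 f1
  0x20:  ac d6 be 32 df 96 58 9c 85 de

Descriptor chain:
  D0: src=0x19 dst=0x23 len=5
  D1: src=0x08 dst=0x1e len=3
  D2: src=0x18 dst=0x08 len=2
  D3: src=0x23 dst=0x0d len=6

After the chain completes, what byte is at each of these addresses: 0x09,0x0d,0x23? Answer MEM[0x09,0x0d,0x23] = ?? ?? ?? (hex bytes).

MEM[0x09,0x0d,0x23] = 48 48 48

  after D0: wrote 5B at 0x23 = 48eda19357
  after D1: wrote 3B at 0x1e = 7c7f42
  after D2: wrote 2B at 0x08 = 9148
  after D3: wrote 6B at 0x0d = 48eda1935785
query mem[0x09]=0x48, mem[0x0d]=0x48, mem[0x23]=0x48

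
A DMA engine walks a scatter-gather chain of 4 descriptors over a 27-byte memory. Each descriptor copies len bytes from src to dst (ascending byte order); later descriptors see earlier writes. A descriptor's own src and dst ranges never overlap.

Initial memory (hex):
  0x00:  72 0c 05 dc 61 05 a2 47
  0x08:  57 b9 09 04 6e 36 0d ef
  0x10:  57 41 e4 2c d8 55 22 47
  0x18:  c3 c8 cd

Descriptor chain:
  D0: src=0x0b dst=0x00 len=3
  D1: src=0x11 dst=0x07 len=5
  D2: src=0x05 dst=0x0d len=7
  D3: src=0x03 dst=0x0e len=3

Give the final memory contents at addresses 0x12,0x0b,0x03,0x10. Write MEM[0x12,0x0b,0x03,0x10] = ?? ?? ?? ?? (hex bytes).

  after D0: wrote 3B at 0x00 = 046e36
  after D1: wrote 5B at 0x07 = 41e42cd855
  after D2: wrote 7B at 0x0d = 05a241e42cd855
  after D3: wrote 3B at 0x0e = dc6105
query mem[0x12]=0xd8, mem[0x0b]=0x55, mem[0x03]=0xdc, mem[0x10]=0x05

MEM[0x12,0x0b,0x03,0x10] = d8 55 dc 05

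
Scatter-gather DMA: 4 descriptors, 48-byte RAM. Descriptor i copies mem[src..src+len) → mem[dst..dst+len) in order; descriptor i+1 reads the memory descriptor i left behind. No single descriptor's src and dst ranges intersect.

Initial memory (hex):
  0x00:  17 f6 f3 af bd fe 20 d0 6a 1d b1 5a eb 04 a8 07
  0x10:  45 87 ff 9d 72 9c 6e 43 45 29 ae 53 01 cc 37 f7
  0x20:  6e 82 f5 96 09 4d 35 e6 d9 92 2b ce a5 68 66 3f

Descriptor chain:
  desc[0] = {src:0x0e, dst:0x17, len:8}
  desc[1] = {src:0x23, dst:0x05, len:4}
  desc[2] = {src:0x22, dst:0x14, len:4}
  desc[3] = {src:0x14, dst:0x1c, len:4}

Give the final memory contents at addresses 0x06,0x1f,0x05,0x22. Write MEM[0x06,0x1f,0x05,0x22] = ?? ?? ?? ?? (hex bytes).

MEM[0x06,0x1f,0x05,0x22] = 09 4d 96 f5

#0 dst[0x17+8] := {0xa8,0x07,0x45,0x87,0xff,0x9d,0x72,0x9c}
#1 dst[0x05+4] := {0x96,0x09,0x4d,0x35}
#2 dst[0x14+4] := {0xf5,0x96,0x09,0x4d}
#3 dst[0x1c+4] := {0xf5,0x96,0x09,0x4d}
query mem[0x06]=0x09, mem[0x1f]=0x4d, mem[0x05]=0x96, mem[0x22]=0xf5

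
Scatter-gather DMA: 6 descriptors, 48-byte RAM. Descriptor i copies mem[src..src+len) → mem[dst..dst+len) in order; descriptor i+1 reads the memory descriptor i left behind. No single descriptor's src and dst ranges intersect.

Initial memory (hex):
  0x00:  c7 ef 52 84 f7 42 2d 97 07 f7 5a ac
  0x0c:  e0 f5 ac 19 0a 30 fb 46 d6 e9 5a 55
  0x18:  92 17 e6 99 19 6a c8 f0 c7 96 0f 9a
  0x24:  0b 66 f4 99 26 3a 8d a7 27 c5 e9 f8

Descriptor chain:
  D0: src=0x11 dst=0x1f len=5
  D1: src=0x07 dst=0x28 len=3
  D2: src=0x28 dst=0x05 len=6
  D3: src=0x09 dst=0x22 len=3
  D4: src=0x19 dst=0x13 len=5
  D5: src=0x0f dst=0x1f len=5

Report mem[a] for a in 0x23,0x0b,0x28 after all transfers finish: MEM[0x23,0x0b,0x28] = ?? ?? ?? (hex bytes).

D0: mem[0x1f..0x23] <- [30 fb 46 d6 e9]
D1: mem[0x28..0x2a] <- [97 07 f7]
D2: mem[0x05..0x0a] <- [97 07 f7 a7 27 c5]
D3: mem[0x22..0x24] <- [27 c5 ac]
D4: mem[0x13..0x17] <- [17 e6 99 19 6a]
D5: mem[0x1f..0x23] <- [19 0a 30 fb 17]
query mem[0x23]=0x17, mem[0x0b]=0xac, mem[0x28]=0x97

MEM[0x23,0x0b,0x28] = 17 ac 97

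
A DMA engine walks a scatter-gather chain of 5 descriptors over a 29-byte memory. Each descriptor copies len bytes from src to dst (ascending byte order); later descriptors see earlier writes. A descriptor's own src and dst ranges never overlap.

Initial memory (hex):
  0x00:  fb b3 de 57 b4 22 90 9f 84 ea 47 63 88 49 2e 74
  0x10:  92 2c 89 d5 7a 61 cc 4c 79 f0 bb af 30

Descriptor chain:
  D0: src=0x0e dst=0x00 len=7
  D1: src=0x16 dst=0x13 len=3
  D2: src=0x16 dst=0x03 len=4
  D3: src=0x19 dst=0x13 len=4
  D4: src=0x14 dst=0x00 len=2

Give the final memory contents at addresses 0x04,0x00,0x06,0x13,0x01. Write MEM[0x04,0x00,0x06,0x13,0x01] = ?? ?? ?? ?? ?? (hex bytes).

D0: mem[0x00..0x06] <- [2e 74 92 2c 89 d5 7a]
D1: mem[0x13..0x15] <- [cc 4c 79]
D2: mem[0x03..0x06] <- [cc 4c 79 f0]
D3: mem[0x13..0x16] <- [f0 bb af 30]
D4: mem[0x00..0x01] <- [bb af]
query mem[0x04]=0x4c, mem[0x00]=0xbb, mem[0x06]=0xf0, mem[0x13]=0xf0, mem[0x01]=0xaf

MEM[0x04,0x00,0x06,0x13,0x01] = 4c bb f0 f0 af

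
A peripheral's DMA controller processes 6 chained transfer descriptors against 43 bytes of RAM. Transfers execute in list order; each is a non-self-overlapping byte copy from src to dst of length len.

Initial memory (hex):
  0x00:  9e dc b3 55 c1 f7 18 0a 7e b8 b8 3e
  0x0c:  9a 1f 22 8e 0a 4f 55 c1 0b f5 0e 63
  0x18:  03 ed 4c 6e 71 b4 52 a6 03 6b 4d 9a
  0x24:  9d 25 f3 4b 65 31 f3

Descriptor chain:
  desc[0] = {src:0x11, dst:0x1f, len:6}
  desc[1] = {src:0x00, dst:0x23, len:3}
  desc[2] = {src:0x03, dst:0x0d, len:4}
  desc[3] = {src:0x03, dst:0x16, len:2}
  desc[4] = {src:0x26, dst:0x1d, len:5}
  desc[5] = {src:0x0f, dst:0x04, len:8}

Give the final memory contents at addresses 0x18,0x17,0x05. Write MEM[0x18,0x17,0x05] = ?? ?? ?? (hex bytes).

D0: mem[0x1f..0x24] <- [4f 55 c1 0b f5 0e]
D1: mem[0x23..0x25] <- [9e dc b3]
D2: mem[0x0d..0x10] <- [55 c1 f7 18]
D3: mem[0x16..0x17] <- [55 c1]
D4: mem[0x1d..0x21] <- [f3 4b 65 31 f3]
D5: mem[0x04..0x0b] <- [f7 18 4f 55 c1 0b f5 55]
query mem[0x18]=0x03, mem[0x17]=0xc1, mem[0x05]=0x18

MEM[0x18,0x17,0x05] = 03 c1 18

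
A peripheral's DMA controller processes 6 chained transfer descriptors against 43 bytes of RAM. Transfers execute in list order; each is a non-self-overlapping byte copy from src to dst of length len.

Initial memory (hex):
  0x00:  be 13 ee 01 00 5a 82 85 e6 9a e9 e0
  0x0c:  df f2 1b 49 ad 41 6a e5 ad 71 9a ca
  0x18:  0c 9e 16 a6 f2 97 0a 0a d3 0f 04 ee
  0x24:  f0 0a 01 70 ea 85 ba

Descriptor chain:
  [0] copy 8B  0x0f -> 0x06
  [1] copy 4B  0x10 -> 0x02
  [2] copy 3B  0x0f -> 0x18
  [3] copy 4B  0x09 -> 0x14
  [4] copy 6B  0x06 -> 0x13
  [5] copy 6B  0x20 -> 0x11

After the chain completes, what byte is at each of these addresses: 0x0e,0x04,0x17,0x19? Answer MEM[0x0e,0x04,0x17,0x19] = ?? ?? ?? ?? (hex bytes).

D0: mem[0x06..0x0d] <- [49 ad 41 6a e5 ad 71 9a]
D1: mem[0x02..0x05] <- [ad 41 6a e5]
D2: mem[0x18..0x1a] <- [49 ad 41]
D3: mem[0x14..0x17] <- [6a e5 ad 71]
D4: mem[0x13..0x18] <- [49 ad 41 6a e5 ad]
D5: mem[0x11..0x16] <- [d3 0f 04 ee f0 0a]
query mem[0x0e]=0x1b, mem[0x04]=0x6a, mem[0x17]=0xe5, mem[0x19]=0xad

MEM[0x0e,0x04,0x17,0x19] = 1b 6a e5 ad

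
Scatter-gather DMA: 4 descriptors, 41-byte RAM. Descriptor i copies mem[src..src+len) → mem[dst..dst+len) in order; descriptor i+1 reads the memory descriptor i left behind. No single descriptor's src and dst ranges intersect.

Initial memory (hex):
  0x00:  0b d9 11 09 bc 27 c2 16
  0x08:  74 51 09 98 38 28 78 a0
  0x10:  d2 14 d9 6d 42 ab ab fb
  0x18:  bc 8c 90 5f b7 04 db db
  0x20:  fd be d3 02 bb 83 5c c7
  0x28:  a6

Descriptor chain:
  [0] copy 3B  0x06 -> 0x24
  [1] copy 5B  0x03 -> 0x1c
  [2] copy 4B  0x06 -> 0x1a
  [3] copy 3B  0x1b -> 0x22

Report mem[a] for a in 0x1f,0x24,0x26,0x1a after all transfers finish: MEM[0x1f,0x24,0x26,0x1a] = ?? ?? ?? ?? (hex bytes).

[0] 0x06->0x24 len=3 : c2 16 74
[1] 0x03->0x1c len=5 : 09 bc 27 c2 16
[2] 0x06->0x1a len=4 : c2 16 74 51
[3] 0x1b->0x22 len=3 : 16 74 51
query mem[0x1f]=0xc2, mem[0x24]=0x51, mem[0x26]=0x74, mem[0x1a]=0xc2

MEM[0x1f,0x24,0x26,0x1a] = c2 51 74 c2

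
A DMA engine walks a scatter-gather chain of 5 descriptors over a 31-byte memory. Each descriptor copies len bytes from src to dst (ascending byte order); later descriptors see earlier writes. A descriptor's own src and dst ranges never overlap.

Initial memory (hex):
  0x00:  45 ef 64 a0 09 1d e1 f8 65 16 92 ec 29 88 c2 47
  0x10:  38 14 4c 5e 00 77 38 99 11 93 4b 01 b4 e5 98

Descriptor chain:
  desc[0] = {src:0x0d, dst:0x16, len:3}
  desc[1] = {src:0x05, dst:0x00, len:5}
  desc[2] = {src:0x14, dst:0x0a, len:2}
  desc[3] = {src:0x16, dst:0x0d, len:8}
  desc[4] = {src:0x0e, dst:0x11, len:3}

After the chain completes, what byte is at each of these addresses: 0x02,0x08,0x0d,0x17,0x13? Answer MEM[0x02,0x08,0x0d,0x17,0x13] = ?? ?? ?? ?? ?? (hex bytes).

D0: mem[0x16..0x18] <- [88 c2 47]
D1: mem[0x00..0x04] <- [1d e1 f8 65 16]
D2: mem[0x0a..0x0b] <- [00 77]
D3: mem[0x0d..0x14] <- [88 c2 47 93 4b 01 b4 e5]
D4: mem[0x11..0x13] <- [c2 47 93]
query mem[0x02]=0xf8, mem[0x08]=0x65, mem[0x0d]=0x88, mem[0x17]=0xc2, mem[0x13]=0x93

MEM[0x02,0x08,0x0d,0x17,0x13] = f8 65 88 c2 93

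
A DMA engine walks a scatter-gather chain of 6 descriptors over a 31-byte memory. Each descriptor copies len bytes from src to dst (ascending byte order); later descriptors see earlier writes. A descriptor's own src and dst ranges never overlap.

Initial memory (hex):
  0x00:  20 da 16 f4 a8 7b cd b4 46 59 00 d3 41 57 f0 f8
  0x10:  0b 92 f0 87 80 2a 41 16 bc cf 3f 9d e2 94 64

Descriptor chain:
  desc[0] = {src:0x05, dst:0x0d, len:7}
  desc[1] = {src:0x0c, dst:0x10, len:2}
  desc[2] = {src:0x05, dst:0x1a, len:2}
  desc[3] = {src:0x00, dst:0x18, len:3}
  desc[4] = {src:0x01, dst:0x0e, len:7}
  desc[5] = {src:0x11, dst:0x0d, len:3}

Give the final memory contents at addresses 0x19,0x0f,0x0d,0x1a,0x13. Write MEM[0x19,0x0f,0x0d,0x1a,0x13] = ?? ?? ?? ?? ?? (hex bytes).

MEM[0x19,0x0f,0x0d,0x1a,0x13] = da cd a8 16 cd

[0] 0x05->0x0d len=7 : 7b cd b4 46 59 00 d3
[1] 0x0c->0x10 len=2 : 41 7b
[2] 0x05->0x1a len=2 : 7b cd
[3] 0x00->0x18 len=3 : 20 da 16
[4] 0x01->0x0e len=7 : da 16 f4 a8 7b cd b4
[5] 0x11->0x0d len=3 : a8 7b cd
query mem[0x19]=0xda, mem[0x0f]=0xcd, mem[0x0d]=0xa8, mem[0x1a]=0x16, mem[0x13]=0xcd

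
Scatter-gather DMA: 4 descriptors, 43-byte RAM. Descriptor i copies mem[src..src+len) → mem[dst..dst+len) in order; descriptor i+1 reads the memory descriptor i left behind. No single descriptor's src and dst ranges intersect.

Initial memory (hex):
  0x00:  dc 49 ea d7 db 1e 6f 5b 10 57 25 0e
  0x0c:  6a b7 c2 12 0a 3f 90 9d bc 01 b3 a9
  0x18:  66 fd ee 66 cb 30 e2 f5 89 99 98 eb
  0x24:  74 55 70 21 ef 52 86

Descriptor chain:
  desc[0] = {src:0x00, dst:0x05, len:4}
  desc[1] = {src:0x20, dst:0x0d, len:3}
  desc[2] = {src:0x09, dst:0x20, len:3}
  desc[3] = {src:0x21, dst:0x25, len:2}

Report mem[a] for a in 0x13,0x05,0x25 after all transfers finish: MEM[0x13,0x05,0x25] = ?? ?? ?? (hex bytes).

MEM[0x13,0x05,0x25] = 9d dc 25

[0] 0x00->0x05 len=4 : dc 49 ea d7
[1] 0x20->0x0d len=3 : 89 99 98
[2] 0x09->0x20 len=3 : 57 25 0e
[3] 0x21->0x25 len=2 : 25 0e
query mem[0x13]=0x9d, mem[0x05]=0xdc, mem[0x25]=0x25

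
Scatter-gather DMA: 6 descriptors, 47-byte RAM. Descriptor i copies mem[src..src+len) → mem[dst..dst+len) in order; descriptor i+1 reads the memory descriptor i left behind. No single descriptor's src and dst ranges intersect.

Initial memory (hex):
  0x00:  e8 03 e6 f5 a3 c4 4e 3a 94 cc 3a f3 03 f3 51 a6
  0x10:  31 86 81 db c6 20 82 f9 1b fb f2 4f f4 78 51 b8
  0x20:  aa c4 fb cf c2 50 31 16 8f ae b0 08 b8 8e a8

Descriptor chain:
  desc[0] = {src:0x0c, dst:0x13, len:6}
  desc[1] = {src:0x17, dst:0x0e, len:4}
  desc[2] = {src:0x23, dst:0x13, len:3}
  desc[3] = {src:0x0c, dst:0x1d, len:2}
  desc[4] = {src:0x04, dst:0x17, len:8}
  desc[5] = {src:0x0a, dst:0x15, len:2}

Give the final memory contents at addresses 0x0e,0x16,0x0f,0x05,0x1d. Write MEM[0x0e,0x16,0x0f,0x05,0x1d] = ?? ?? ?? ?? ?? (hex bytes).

D0: mem[0x13..0x18] <- [03 f3 51 a6 31 86]
D1: mem[0x0e..0x11] <- [31 86 fb f2]
D2: mem[0x13..0x15] <- [cf c2 50]
D3: mem[0x1d..0x1e] <- [03 f3]
D4: mem[0x17..0x1e] <- [a3 c4 4e 3a 94 cc 3a f3]
D5: mem[0x15..0x16] <- [3a f3]
query mem[0x0e]=0x31, mem[0x16]=0xf3, mem[0x0f]=0x86, mem[0x05]=0xc4, mem[0x1d]=0x3a

MEM[0x0e,0x16,0x0f,0x05,0x1d] = 31 f3 86 c4 3a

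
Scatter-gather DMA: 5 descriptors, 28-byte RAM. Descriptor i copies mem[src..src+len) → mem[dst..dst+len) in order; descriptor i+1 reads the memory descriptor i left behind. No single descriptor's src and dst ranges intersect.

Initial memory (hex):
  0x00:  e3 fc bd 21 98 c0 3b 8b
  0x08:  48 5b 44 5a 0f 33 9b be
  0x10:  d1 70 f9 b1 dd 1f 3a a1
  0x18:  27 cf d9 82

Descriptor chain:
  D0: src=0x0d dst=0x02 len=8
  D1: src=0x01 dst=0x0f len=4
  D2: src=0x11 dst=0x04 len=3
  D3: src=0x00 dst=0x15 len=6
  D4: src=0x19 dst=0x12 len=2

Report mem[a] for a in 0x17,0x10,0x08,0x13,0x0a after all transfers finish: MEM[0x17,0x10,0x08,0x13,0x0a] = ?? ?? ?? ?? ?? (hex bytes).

#0 dst[0x02+8] := {0x33,0x9b,0xbe,0xd1,0x70,0xf9,0xb1,0xdd}
#1 dst[0x0f+4] := {0xfc,0x33,0x9b,0xbe}
#2 dst[0x04+3] := {0x9b,0xbe,0xb1}
#3 dst[0x15+6] := {0xe3,0xfc,0x33,0x9b,0x9b,0xbe}
#4 dst[0x12+2] := {0x9b,0xbe}
query mem[0x17]=0x33, mem[0x10]=0x33, mem[0x08]=0xb1, mem[0x13]=0xbe, mem[0x0a]=0x44

MEM[0x17,0x10,0x08,0x13,0x0a] = 33 33 b1 be 44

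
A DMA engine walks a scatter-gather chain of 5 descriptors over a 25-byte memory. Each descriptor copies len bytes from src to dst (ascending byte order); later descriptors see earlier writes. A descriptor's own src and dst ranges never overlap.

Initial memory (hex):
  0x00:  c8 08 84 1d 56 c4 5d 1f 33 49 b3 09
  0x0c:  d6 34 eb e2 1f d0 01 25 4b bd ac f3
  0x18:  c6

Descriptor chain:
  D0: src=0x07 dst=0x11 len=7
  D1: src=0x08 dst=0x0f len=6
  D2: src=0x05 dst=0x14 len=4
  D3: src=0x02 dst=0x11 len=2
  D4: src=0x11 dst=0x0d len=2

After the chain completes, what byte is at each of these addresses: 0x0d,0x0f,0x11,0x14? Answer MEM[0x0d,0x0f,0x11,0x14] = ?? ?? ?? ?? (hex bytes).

#0 dst[0x11+7] := {0x1f,0x33,0x49,0xb3,0x09,0xd6,0x34}
#1 dst[0x0f+6] := {0x33,0x49,0xb3,0x09,0xd6,0x34}
#2 dst[0x14+4] := {0xc4,0x5d,0x1f,0x33}
#3 dst[0x11+2] := {0x84,0x1d}
#4 dst[0x0d+2] := {0x84,0x1d}
query mem[0x0d]=0x84, mem[0x0f]=0x33, mem[0x11]=0x84, mem[0x14]=0xc4

MEM[0x0d,0x0f,0x11,0x14] = 84 33 84 c4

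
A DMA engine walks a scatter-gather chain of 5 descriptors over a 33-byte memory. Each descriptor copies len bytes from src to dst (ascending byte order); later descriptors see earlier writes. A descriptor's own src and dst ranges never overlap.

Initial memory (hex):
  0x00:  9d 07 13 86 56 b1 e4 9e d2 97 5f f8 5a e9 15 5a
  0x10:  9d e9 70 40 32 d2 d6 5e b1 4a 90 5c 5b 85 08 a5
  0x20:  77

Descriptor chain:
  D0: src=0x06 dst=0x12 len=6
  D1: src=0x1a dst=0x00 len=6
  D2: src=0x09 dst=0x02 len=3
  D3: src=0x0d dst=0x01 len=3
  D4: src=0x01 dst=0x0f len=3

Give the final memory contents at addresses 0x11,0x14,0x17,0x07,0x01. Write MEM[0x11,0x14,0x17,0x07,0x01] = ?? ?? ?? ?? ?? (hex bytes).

MEM[0x11,0x14,0x17,0x07,0x01] = 5a d2 f8 9e e9

[0] 0x06->0x12 len=6 : e4 9e d2 97 5f f8
[1] 0x1a->0x00 len=6 : 90 5c 5b 85 08 a5
[2] 0x09->0x02 len=3 : 97 5f f8
[3] 0x0d->0x01 len=3 : e9 15 5a
[4] 0x01->0x0f len=3 : e9 15 5a
query mem[0x11]=0x5a, mem[0x14]=0xd2, mem[0x17]=0xf8, mem[0x07]=0x9e, mem[0x01]=0xe9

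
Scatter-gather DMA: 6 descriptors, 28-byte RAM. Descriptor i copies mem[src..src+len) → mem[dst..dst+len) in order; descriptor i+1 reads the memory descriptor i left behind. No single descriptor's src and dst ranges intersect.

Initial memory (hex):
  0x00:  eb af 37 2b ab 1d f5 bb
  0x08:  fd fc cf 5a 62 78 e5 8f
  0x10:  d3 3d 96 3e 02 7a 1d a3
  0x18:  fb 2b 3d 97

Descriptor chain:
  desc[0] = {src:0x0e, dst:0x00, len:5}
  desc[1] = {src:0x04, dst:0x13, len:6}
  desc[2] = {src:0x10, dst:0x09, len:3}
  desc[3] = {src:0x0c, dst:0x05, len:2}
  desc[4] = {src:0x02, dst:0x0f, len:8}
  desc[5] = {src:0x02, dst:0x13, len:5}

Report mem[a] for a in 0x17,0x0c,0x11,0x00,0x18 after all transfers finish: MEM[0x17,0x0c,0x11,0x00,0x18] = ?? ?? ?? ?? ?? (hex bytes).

[0] 0x0e->0x00 len=5 : e5 8f d3 3d 96
[1] 0x04->0x13 len=6 : 96 1d f5 bb fd fc
[2] 0x10->0x09 len=3 : d3 3d 96
[3] 0x0c->0x05 len=2 : 62 78
[4] 0x02->0x0f len=8 : d3 3d 96 62 78 bb fd d3
[5] 0x02->0x13 len=5 : d3 3d 96 62 78
query mem[0x17]=0x78, mem[0x0c]=0x62, mem[0x11]=0x96, mem[0x00]=0xe5, mem[0x18]=0xfc

MEM[0x17,0x0c,0x11,0x00,0x18] = 78 62 96 e5 fc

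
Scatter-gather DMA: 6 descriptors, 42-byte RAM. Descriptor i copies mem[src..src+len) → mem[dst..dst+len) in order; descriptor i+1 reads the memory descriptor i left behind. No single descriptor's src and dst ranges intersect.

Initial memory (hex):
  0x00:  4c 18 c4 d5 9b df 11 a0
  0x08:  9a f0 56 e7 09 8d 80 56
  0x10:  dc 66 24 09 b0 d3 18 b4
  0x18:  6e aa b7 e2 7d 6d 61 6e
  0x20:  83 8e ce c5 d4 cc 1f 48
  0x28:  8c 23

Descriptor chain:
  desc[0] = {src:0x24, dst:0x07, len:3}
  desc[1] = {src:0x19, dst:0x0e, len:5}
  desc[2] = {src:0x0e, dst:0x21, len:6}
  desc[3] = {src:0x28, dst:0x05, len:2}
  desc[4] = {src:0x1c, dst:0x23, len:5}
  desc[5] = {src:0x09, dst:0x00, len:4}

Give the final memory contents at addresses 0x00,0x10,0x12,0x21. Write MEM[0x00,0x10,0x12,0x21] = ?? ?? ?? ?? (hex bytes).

MEM[0x00,0x10,0x12,0x21] = 1f e2 6d aa

D0: mem[0x07..0x09] <- [d4 cc 1f]
D1: mem[0x0e..0x12] <- [aa b7 e2 7d 6d]
D2: mem[0x21..0x26] <- [aa b7 e2 7d 6d 09]
D3: mem[0x05..0x06] <- [8c 23]
D4: mem[0x23..0x27] <- [7d 6d 61 6e 83]
D5: mem[0x00..0x03] <- [1f 56 e7 09]
query mem[0x00]=0x1f, mem[0x10]=0xe2, mem[0x12]=0x6d, mem[0x21]=0xaa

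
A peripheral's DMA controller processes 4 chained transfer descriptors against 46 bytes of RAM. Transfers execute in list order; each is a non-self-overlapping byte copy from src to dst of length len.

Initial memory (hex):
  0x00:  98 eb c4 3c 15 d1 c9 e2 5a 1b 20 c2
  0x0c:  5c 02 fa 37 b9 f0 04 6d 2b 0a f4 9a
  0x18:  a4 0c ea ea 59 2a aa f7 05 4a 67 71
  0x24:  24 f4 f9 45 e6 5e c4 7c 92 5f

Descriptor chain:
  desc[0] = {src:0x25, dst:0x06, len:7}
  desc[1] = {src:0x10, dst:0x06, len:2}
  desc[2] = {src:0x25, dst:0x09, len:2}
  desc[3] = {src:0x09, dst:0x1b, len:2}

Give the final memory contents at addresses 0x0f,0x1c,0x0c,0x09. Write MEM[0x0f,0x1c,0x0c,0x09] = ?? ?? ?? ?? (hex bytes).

MEM[0x0f,0x1c,0x0c,0x09] = 37 f9 7c f4

#0 dst[0x06+7] := {0xf4,0xf9,0x45,0xe6,0x5e,0xc4,0x7c}
#1 dst[0x06+2] := {0xb9,0xf0}
#2 dst[0x09+2] := {0xf4,0xf9}
#3 dst[0x1b+2] := {0xf4,0xf9}
query mem[0x0f]=0x37, mem[0x1c]=0xf9, mem[0x0c]=0x7c, mem[0x09]=0xf4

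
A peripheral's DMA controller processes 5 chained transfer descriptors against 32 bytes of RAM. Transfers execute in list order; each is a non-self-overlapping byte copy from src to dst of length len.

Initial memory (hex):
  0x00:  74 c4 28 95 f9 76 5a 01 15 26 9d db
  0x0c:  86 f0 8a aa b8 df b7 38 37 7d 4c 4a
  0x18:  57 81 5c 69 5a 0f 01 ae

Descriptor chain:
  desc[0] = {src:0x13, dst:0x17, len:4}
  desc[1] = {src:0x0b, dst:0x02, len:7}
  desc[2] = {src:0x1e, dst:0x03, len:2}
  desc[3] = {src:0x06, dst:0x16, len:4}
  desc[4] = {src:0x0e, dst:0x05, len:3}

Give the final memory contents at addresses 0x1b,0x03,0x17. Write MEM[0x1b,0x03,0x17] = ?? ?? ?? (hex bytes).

  after D0: wrote 4B at 0x17 = 38377d4c
  after D1: wrote 7B at 0x02 = db86f08aaab8df
  after D2: wrote 2B at 0x03 = 01ae
  after D3: wrote 4B at 0x16 = aab8df26
  after D4: wrote 3B at 0x05 = 8aaab8
query mem[0x1b]=0x69, mem[0x03]=0x01, mem[0x17]=0xb8

MEM[0x1b,0x03,0x17] = 69 01 b8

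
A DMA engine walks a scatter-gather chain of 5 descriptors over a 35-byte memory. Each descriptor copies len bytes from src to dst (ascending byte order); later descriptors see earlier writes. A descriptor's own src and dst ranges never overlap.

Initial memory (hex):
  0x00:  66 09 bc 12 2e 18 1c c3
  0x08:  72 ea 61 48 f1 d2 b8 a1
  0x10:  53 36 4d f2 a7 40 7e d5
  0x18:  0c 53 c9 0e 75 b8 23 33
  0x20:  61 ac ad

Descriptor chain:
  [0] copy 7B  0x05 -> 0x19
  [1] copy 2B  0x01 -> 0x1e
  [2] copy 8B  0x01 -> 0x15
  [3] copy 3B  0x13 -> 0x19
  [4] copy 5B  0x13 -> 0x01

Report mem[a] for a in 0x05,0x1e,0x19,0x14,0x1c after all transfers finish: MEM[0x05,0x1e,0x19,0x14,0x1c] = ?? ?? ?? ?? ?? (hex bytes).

MEM[0x05,0x1e,0x19,0x14,0x1c] = 12 09 f2 a7 72

D0: mem[0x19..0x1f] <- [18 1c c3 72 ea 61 48]
D1: mem[0x1e..0x1f] <- [09 bc]
D2: mem[0x15..0x1c] <- [09 bc 12 2e 18 1c c3 72]
D3: mem[0x19..0x1b] <- [f2 a7 09]
D4: mem[0x01..0x05] <- [f2 a7 09 bc 12]
query mem[0x05]=0x12, mem[0x1e]=0x09, mem[0x19]=0xf2, mem[0x14]=0xa7, mem[0x1c]=0x72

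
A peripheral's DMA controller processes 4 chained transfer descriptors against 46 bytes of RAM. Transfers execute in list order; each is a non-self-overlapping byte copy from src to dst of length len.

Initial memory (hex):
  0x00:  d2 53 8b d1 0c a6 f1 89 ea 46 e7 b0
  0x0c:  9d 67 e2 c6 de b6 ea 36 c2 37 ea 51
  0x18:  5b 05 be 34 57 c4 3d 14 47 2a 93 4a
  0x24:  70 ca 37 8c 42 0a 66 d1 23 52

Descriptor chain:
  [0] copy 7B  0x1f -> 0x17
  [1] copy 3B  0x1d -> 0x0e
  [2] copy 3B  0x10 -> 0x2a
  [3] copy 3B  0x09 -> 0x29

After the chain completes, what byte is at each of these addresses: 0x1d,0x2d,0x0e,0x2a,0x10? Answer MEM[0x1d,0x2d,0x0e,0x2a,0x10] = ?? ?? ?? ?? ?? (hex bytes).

MEM[0x1d,0x2d,0x0e,0x2a,0x10] = ca 52 ca e7 14

#0 dst[0x17+7] := {0x14,0x47,0x2a,0x93,0x4a,0x70,0xca}
#1 dst[0x0e+3] := {0xca,0x3d,0x14}
#2 dst[0x2a+3] := {0x14,0xb6,0xea}
#3 dst[0x29+3] := {0x46,0xe7,0xb0}
query mem[0x1d]=0xca, mem[0x2d]=0x52, mem[0x0e]=0xca, mem[0x2a]=0xe7, mem[0x10]=0x14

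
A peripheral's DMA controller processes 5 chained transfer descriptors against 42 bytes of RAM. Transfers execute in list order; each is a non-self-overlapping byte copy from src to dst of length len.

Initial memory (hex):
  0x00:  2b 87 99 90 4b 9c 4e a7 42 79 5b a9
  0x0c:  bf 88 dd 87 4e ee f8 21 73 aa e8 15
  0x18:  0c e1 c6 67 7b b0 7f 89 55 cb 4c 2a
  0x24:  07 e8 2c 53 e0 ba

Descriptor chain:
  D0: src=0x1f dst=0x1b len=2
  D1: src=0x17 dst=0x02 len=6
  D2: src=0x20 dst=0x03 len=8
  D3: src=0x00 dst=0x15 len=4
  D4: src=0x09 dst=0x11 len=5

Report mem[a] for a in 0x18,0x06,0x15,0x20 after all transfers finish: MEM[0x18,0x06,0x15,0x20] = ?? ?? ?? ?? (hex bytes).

#0 dst[0x1b+2] := {0x89,0x55}
#1 dst[0x02+6] := {0x15,0x0c,0xe1,0xc6,0x89,0x55}
#2 dst[0x03+8] := {0x55,0xcb,0x4c,0x2a,0x07,0xe8,0x2c,0x53}
#3 dst[0x15+4] := {0x2b,0x87,0x15,0x55}
#4 dst[0x11+5] := {0x2c,0x53,0xa9,0xbf,0x88}
query mem[0x18]=0x55, mem[0x06]=0x2a, mem[0x15]=0x88, mem[0x20]=0x55

MEM[0x18,0x06,0x15,0x20] = 55 2a 88 55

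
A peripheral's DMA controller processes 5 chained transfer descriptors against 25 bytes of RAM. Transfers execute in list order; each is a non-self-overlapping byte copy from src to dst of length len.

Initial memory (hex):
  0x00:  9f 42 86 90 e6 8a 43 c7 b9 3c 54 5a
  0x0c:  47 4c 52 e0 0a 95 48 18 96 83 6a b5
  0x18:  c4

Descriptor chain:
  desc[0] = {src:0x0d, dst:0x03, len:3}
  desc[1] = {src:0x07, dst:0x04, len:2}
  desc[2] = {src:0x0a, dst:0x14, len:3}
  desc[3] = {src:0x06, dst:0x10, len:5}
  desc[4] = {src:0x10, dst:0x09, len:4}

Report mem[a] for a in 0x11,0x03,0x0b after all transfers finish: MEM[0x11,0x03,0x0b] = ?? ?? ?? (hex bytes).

MEM[0x11,0x03,0x0b] = c7 4c b9

#0 dst[0x03+3] := {0x4c,0x52,0xe0}
#1 dst[0x04+2] := {0xc7,0xb9}
#2 dst[0x14+3] := {0x54,0x5a,0x47}
#3 dst[0x10+5] := {0x43,0xc7,0xb9,0x3c,0x54}
#4 dst[0x09+4] := {0x43,0xc7,0xb9,0x3c}
query mem[0x11]=0xc7, mem[0x03]=0x4c, mem[0x0b]=0xb9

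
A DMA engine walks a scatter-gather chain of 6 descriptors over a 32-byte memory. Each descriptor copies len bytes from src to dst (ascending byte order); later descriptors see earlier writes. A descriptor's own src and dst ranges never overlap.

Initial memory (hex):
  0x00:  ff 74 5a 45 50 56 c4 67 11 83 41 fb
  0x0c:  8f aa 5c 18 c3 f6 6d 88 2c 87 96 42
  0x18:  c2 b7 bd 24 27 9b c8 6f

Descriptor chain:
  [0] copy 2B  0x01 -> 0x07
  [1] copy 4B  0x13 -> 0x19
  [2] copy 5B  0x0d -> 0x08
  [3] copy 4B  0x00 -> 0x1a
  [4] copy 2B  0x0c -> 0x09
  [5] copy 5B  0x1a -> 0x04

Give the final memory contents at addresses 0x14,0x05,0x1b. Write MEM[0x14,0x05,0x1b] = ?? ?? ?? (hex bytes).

MEM[0x14,0x05,0x1b] = 2c 74 74

[0] 0x01->0x07 len=2 : 74 5a
[1] 0x13->0x19 len=4 : 88 2c 87 96
[2] 0x0d->0x08 len=5 : aa 5c 18 c3 f6
[3] 0x00->0x1a len=4 : ff 74 5a 45
[4] 0x0c->0x09 len=2 : f6 aa
[5] 0x1a->0x04 len=5 : ff 74 5a 45 c8
query mem[0x14]=0x2c, mem[0x05]=0x74, mem[0x1b]=0x74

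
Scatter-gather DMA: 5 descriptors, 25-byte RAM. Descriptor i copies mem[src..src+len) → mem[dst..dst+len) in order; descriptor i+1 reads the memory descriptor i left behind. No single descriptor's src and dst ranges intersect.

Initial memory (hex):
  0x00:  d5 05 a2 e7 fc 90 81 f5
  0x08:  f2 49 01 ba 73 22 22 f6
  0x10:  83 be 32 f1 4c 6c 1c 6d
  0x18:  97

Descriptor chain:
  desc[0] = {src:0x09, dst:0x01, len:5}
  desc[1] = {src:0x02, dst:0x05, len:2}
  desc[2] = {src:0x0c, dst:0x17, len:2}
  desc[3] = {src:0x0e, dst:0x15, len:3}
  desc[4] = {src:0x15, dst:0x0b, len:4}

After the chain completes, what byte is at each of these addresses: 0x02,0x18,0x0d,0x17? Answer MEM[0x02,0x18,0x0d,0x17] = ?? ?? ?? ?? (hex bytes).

D0: mem[0x01..0x05] <- [49 01 ba 73 22]
D1: mem[0x05..0x06] <- [01 ba]
D2: mem[0x17..0x18] <- [73 22]
D3: mem[0x15..0x17] <- [22 f6 83]
D4: mem[0x0b..0x0e] <- [22 f6 83 22]
query mem[0x02]=0x01, mem[0x18]=0x22, mem[0x0d]=0x83, mem[0x17]=0x83

MEM[0x02,0x18,0x0d,0x17] = 01 22 83 83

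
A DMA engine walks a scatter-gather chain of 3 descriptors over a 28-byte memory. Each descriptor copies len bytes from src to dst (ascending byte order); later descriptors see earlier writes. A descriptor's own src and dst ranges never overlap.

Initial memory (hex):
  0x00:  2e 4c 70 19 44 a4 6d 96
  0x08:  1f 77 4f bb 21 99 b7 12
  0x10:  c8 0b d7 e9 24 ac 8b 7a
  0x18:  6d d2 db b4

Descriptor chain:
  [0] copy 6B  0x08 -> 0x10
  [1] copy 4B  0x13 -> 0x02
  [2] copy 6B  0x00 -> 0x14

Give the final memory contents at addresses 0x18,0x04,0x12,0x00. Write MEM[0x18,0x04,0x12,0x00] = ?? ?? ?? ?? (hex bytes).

  after D0: wrote 6B at 0x10 = 1f774fbb2199
  after D1: wrote 4B at 0x02 = bb21998b
  after D2: wrote 6B at 0x14 = 2e4cbb21998b
query mem[0x18]=0x99, mem[0x04]=0x99, mem[0x12]=0x4f, mem[0x00]=0x2e

MEM[0x18,0x04,0x12,0x00] = 99 99 4f 2e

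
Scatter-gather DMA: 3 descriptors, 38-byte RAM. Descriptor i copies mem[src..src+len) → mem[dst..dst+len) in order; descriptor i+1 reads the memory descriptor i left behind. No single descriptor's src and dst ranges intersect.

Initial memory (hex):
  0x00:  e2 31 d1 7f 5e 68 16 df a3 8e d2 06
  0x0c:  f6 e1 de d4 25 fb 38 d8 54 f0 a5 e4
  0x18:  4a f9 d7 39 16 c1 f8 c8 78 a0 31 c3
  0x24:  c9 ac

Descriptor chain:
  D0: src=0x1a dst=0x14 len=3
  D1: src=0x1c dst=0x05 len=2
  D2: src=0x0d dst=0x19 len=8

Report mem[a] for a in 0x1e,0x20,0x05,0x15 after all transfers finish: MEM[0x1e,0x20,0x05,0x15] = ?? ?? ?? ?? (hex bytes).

#0 dst[0x14+3] := {0xd7,0x39,0x16}
#1 dst[0x05+2] := {0x16,0xc1}
#2 dst[0x19+8] := {0xe1,0xde,0xd4,0x25,0xfb,0x38,0xd8,0xd7}
query mem[0x1e]=0x38, mem[0x20]=0xd7, mem[0x05]=0x16, mem[0x15]=0x39

MEM[0x1e,0x20,0x05,0x15] = 38 d7 16 39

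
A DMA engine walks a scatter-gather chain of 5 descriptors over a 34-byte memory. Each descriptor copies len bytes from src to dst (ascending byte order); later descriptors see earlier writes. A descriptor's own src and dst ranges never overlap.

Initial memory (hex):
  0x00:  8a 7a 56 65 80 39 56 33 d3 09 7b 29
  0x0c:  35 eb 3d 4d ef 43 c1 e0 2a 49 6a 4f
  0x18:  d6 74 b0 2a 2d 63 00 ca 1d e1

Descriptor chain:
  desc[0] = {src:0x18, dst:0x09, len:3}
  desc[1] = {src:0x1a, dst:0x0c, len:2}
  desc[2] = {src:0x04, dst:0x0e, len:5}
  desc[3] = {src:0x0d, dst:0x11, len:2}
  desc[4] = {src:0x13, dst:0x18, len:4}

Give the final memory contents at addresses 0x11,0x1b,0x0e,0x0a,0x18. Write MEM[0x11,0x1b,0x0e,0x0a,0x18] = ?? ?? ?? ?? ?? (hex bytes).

  after D0: wrote 3B at 0x09 = d674b0
  after D1: wrote 2B at 0x0c = b02a
  after D2: wrote 5B at 0x0e = 80395633d3
  after D3: wrote 2B at 0x11 = 2a80
  after D4: wrote 4B at 0x18 = e02a496a
query mem[0x11]=0x2a, mem[0x1b]=0x6a, mem[0x0e]=0x80, mem[0x0a]=0x74, mem[0x18]=0xe0

MEM[0x11,0x1b,0x0e,0x0a,0x18] = 2a 6a 80 74 e0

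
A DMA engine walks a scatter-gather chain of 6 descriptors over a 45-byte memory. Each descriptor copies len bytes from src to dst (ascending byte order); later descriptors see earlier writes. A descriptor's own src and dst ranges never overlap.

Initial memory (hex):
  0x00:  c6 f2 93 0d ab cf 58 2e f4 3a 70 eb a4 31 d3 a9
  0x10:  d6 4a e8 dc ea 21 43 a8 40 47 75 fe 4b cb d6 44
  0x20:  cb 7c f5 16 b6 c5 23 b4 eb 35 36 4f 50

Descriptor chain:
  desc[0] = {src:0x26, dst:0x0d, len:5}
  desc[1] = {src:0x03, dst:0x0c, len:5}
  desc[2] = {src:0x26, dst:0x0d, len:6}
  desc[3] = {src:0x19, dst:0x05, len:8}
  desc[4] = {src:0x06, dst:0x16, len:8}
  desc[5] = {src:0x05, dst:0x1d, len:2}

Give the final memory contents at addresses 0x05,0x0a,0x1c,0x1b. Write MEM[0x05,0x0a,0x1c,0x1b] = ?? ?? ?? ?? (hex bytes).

MEM[0x05,0x0a,0x1c,0x1b] = 47 d6 cb 44

  after D0: wrote 5B at 0x0d = 23b4eb3536
  after D1: wrote 5B at 0x0c = 0dabcf582e
  after D2: wrote 6B at 0x0d = 23b4eb35364f
  after D3: wrote 8B at 0x05 = 4775fe4bcbd644cb
  after D4: wrote 8B at 0x16 = 75fe4bcbd644cb23
  after D5: wrote 2B at 0x1d = 4775
query mem[0x05]=0x47, mem[0x0a]=0xd6, mem[0x1c]=0xcb, mem[0x1b]=0x44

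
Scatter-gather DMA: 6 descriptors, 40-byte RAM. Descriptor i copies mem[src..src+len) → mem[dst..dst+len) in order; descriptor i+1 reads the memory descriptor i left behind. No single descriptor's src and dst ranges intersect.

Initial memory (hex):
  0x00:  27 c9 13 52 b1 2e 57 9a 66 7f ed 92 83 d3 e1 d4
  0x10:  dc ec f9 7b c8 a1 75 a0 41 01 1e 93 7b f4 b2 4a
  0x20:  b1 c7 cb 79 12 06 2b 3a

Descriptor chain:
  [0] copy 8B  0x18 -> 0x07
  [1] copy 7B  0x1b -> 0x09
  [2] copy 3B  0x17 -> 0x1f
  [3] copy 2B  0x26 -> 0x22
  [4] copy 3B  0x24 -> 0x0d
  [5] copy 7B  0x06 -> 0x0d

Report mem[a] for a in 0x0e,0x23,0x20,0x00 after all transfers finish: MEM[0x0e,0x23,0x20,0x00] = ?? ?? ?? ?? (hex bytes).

#0 dst[0x07+8] := {0x41,0x01,0x1e,0x93,0x7b,0xf4,0xb2,0x4a}
#1 dst[0x09+7] := {0x93,0x7b,0xf4,0xb2,0x4a,0xb1,0xc7}
#2 dst[0x1f+3] := {0xa0,0x41,0x01}
#3 dst[0x22+2] := {0x2b,0x3a}
#4 dst[0x0d+3] := {0x12,0x06,0x2b}
#5 dst[0x0d+7] := {0x57,0x41,0x01,0x93,0x7b,0xf4,0xb2}
query mem[0x0e]=0x41, mem[0x23]=0x3a, mem[0x20]=0x41, mem[0x00]=0x27

MEM[0x0e,0x23,0x20,0x00] = 41 3a 41 27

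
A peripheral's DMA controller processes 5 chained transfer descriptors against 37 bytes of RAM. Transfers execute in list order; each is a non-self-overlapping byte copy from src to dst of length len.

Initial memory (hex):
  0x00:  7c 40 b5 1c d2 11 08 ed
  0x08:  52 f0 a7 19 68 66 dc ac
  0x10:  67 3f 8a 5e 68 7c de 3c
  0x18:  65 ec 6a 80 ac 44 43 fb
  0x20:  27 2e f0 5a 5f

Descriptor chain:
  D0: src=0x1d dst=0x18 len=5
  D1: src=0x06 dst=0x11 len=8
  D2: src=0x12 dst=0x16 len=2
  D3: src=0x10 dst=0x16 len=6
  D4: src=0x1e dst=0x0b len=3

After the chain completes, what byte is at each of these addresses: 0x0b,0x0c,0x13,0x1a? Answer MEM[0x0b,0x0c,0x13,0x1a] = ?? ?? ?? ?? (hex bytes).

#0 dst[0x18+5] := {0x44,0x43,0xfb,0x27,0x2e}
#1 dst[0x11+8] := {0x08,0xed,0x52,0xf0,0xa7,0x19,0x68,0x66}
#2 dst[0x16+2] := {0xed,0x52}
#3 dst[0x16+6] := {0x67,0x08,0xed,0x52,0xf0,0xa7}
#4 dst[0x0b+3] := {0x43,0xfb,0x27}
query mem[0x0b]=0x43, mem[0x0c]=0xfb, mem[0x13]=0x52, mem[0x1a]=0xf0

MEM[0x0b,0x0c,0x13,0x1a] = 43 fb 52 f0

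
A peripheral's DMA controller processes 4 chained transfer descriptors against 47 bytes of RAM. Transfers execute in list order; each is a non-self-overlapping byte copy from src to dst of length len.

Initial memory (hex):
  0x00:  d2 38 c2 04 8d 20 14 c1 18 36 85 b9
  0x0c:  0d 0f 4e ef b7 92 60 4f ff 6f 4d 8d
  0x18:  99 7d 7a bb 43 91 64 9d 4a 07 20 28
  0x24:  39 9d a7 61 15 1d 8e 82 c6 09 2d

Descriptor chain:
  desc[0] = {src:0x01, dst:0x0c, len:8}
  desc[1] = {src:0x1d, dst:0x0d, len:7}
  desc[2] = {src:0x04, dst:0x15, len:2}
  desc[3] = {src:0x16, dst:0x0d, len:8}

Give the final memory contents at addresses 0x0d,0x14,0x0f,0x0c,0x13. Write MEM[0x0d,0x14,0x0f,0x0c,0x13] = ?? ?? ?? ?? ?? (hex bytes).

  after D0: wrote 8B at 0x0c = 38c2048d2014c118
  after D1: wrote 7B at 0x0d = 91649d4a072028
  after D2: wrote 2B at 0x15 = 8d20
  after D3: wrote 8B at 0x0d = 208d997d7abb4391
query mem[0x0d]=0x20, mem[0x14]=0x91, mem[0x0f]=0x99, mem[0x0c]=0x38, mem[0x13]=0x43

MEM[0x0d,0x14,0x0f,0x0c,0x13] = 20 91 99 38 43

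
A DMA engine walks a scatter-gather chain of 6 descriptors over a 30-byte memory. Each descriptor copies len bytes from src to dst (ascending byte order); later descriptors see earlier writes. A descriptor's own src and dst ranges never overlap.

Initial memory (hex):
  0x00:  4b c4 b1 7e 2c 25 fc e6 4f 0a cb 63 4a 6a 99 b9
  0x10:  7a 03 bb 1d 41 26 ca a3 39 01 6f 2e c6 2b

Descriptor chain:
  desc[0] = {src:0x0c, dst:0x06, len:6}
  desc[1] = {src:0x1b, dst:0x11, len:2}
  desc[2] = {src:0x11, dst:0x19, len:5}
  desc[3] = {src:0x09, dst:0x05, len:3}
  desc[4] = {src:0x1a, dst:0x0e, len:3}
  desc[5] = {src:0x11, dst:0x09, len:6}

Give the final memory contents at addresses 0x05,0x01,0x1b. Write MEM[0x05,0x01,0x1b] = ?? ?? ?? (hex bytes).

MEM[0x05,0x01,0x1b] = b9 c4 1d

  after D0: wrote 6B at 0x06 = 4a6a99b97a03
  after D1: wrote 2B at 0x11 = 2ec6
  after D2: wrote 5B at 0x19 = 2ec61d4126
  after D3: wrote 3B at 0x05 = b97a03
  after D4: wrote 3B at 0x0e = c61d41
  after D5: wrote 6B at 0x09 = 2ec61d4126ca
query mem[0x05]=0xb9, mem[0x01]=0xc4, mem[0x1b]=0x1d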